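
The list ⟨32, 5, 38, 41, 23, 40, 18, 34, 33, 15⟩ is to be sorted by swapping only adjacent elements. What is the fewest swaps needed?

25

The minimum number of adjacent swaps to sort an array equals its inversion count, since every such swap removes exactly one inversion.
Count inversions — for each element, later elements that are smaller:
32: 5, 23, 18, 15 → 4
5: none → 0
38: 23, 18, 34, 33, 15 → 5
41: 23, 40, 18, 34, 33, 15 → 6
23: 18, 15 → 2
40: 18, 34, 33, 15 → 4
18: 15 → 1
34: 33, 15 → 2
33: 15 → 1
15: none → 0
Total inversions: 4 + 0 + 5 + 6 + 2 + 4 + 1 + 2 + 1 + 0 = 25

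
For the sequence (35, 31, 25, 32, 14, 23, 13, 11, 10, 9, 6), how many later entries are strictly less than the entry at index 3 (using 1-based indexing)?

7 such elements

The element at index 3 is 25.
Elements after it: 32, 14, 23, 13, 11, 10, 9, 6
Those smaller than 25: 14, 23, 13, 11, 10, 9, 6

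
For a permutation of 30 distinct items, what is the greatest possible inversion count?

A reversed (strictly descending) arrangement makes every pair an inversion, giving C(30, 2) inversions.
C(30, 2) = 30·29/2 = 435

Inversions: 435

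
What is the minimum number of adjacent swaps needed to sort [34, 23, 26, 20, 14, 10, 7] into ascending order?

20 adjacent swaps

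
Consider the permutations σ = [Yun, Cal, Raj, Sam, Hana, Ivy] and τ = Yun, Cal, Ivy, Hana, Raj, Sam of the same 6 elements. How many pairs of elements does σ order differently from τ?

5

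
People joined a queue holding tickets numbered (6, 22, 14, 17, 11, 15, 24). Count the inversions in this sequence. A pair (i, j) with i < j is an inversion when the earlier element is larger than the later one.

7 out-of-order pairs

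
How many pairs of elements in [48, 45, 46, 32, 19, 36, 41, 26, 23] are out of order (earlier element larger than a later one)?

28

Element-by-element contributions:
48 → 45, 46, 32, 19, 36, 41, 26, 23 → 8
45 → 32, 19, 36, 41, 26, 23 → 6
46 → 32, 19, 36, 41, 26, 23 → 6
32 → 19, 26, 23 → 3
19 → none → 0
36 → 26, 23 → 2
41 → 26, 23 → 2
26 → 23 → 1
23 → none → 0
Sum: 8 + 6 + 6 + 3 + 0 + 2 + 2 + 1 + 0 = 28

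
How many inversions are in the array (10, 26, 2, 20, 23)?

Inversion pairs (indices are 0-based):
(0,2): 10 > 2
(1,2): 26 > 2
(1,3): 26 > 20
(1,4): 26 > 23
That's 4 pairs.

There are 4 inversions.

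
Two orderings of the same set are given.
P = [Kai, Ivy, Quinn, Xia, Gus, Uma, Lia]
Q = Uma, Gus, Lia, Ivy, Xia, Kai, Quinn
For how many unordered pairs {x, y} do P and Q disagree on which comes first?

16

Assign each item its position (1..7) in the first ordering, then rewrite the second ordering as that position sequence:
positions: Kai→1, Ivy→2, Quinn→3, Xia→4, Gus→5, Uma→6, Lia→7
second ordering as positions: [6, 5, 7, 2, 4, 1, 3]
Discordant pairs = inversions in this position sequence.
6: 5, 2, 4, 1, 3 → 5
5: 2, 4, 1, 3 → 4
7: 2, 4, 1, 3 → 4
2: 1 → 1
4: 1, 3 → 2
1: 0
3: 0
Total: 5 + 4 + 4 + 1 + 2 + 0 + 0 = 16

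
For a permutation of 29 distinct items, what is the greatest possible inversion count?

The maximum occurs when the array is in strictly decreasing order: every one of the C(29, 2) pairs is inverted.
C(29, 2) = 29·28/2 = 406

406 inversions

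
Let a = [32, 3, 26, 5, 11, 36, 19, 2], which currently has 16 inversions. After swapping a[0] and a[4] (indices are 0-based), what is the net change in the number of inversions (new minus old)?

-3

Positions 0 and 4 hold 32 and 11; after swapping, the array is [11, 3, 26, 5, 32, 36, 19, 2].
Sweep left to right; for each value list the smaller values that follow it:
11 → 3, 5, 2 → 3
3 → 2 → 1
26 → 5, 19, 2 → 3
5 → 2 → 1
32 → 19, 2 → 2
36 → 19, 2 → 2
19 → 2 → 1
2 → none → 0
Sum: 3 + 1 + 3 + 1 + 2 + 2 + 1 + 0 = 13
Change: 13 − 16 = -3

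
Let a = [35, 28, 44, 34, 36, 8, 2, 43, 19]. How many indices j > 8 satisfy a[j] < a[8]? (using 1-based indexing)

1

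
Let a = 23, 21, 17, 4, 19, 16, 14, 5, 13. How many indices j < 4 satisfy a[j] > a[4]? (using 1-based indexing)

The element at index 4 is 4.
Elements before it: 23, 21, 17
Those larger than 4: 23, 21, 17

3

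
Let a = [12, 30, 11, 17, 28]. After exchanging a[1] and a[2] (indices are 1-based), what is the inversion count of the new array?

5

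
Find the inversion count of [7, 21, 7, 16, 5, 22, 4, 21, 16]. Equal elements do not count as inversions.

Count, for each position, how many later elements it exceeds:
7 → 5, 4 → 2
21 → 7, 16, 5, 4, 16 → 5
7 → 5, 4 → 2
16 → 5, 4 → 2
5 → 4 → 1
22 → 4, 21, 16 → 3
4 → none → 0
21 → 16 → 1
16 → none → 0
Sum: 2 + 5 + 2 + 2 + 1 + 3 + 0 + 1 + 0 = 16

Out-of-order pairs: 16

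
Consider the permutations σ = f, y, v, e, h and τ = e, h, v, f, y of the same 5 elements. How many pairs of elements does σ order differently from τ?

8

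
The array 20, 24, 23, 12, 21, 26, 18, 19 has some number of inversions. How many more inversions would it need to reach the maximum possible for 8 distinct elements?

12 inversions short

Maximum inversions for 8 distinct elements is C(8, 2) = 8·7/2 = 28.
Current inversions — for each element, count later smaller elements:
20: 3
24: 5
23: 4
12: 0
21: 2
26: 2
18: 0
19: 0
Current total: 3 + 5 + 4 + 0 + 2 + 2 + 0 + 0 = 16
Shortfall: 28 − 16 = 12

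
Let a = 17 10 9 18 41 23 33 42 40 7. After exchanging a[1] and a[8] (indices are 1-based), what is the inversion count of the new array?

Positions 1 and 8 hold 17 and 42; after swapping, the array is [42, 10, 9, 18, 41, 23, 33, 17, 40, 7].
For each element, count later entries that are smaller:
42: 9
10: 2
9: 1
18: 2
41: 5
23: 2
33: 2
17: 1
40: 1
7: 0
Sum: 9 + 2 + 1 + 2 + 5 + 2 + 2 + 1 + 1 + 0 = 25

25 inversions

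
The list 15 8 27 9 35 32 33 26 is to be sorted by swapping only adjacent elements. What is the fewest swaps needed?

The minimum number of adjacent swaps to sort an array equals its inversion count, since every such swap removes exactly one inversion.
Count inversions — for each element, later elements that are smaller:
15: 8, 9 → 2
8: none → 0
27: 9, 26 → 2
9: none → 0
35: 32, 33, 26 → 3
32: 26 → 1
33: 26 → 1
26: none → 0
Total inversions: 2 + 0 + 2 + 0 + 3 + 1 + 1 + 0 = 9

9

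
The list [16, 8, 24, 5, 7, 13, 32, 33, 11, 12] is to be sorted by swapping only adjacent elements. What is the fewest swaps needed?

Minimum adjacent swaps = number of inversions (each swap of adjacent out-of-order elements removes one inversion and no swap can remove more).
Count inversions — for each element, later elements that are smaller:
16: 8, 5, 7, 13, 11, 12 → 6
8: 5, 7 → 2
24: 5, 7, 13, 11, 12 → 5
5: none → 0
7: none → 0
13: 11, 12 → 2
32: 11, 12 → 2
33: 11, 12 → 2
11: none → 0
12: none → 0
Total inversions: 6 + 2 + 5 + 0 + 0 + 2 + 2 + 2 + 0 + 0 = 19

19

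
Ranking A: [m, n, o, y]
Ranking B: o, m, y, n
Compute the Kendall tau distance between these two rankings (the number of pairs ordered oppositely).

3 discordant pairs

Assign each item its position (1..4) in the first ordering, then rewrite the second ordering as that position sequence:
positions: m→1, n→2, o→3, y→4
second ordering as positions: [3, 1, 4, 2]
Discordant pairs = inversions in this position sequence.
3: 1, 2 → 2
1: 0
4: 2 → 1
2: 0
Total: 2 + 0 + 1 + 0 = 3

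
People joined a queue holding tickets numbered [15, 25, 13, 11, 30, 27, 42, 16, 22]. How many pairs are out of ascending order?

14 out-of-order pairs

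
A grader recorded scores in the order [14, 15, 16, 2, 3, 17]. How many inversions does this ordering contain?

6

Out-of-order index pairs (0-indexed):
(0,3): 14 > 2
(0,4): 14 > 3
(1,3): 15 > 2
(1,4): 15 > 3
(2,3): 16 > 2
(2,4): 16 > 3
That's 6 pairs.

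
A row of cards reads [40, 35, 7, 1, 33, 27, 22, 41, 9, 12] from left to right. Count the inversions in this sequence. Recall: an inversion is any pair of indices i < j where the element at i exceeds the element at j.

Sweep left to right; for each value list the smaller values that follow it:
40: 8
35: 7
7: 1
1: 0
33: 4
27: 3
22: 2
41: 2
9: 0
12: 0
Sum: 8 + 7 + 1 + 0 + 4 + 3 + 2 + 2 + 0 + 0 = 27

There are 27 out-of-order pairs.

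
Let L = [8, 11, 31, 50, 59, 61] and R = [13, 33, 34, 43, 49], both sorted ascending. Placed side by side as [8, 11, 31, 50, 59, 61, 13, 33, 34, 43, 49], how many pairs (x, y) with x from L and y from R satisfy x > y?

Count, for every r in R, how many entries of L exceed r:
r = 13: 31, 50, 59, 61 → 4
r = 33: 50, 59, 61 → 3
r = 34: 50, 59, 61 → 3
r = 43: 50, 59, 61 → 3
r = 49: 50, 59, 61 → 3
Cross-inversions: 4 + 3 + 3 + 3 + 3 = 16

Split inversions: 16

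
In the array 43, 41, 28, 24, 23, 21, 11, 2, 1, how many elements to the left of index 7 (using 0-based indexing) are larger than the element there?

7

The element at index 7 is 2.
Elements before it: 43, 41, 28, 24, 23, 21, 11
Those larger than 2: 43, 41, 28, 24, 23, 21, 11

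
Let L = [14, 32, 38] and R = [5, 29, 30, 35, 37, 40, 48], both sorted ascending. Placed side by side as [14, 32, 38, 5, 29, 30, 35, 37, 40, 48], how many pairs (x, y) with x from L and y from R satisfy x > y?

9 split inversions

Take each right-half value and tally the left-half values above it:
r = 5: 14, 32, 38 → 3
r = 29: 32, 38 → 2
r = 30: 32, 38 → 2
r = 35: 38 → 1
r = 37: 38 → 1
r = 40: none → 0
r = 48: none → 0
Cross-inversions: 3 + 2 + 2 + 1 + 1 + 0 + 0 = 9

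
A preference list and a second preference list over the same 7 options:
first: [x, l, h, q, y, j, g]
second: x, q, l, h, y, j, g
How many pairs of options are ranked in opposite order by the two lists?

2

Assign each item its position (1..7) in the first ordering, then rewrite the second ordering as that position sequence:
positions: x→1, l→2, h→3, q→4, y→5, j→6, g→7
second ordering as positions: [1, 4, 2, 3, 5, 6, 7]
Discordant pairs = inversions in this position sequence.
1: 0
4: 2, 3 → 2
2: 0
3: 0
5: 0
6: 0
7: 0
Total: 0 + 2 + 0 + 0 + 0 + 0 + 0 = 2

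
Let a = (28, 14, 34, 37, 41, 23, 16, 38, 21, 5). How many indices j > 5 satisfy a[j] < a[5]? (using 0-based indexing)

3

The element at index 5 is 23.
Elements after it: 16, 38, 21, 5
Those smaller than 23: 16, 21, 5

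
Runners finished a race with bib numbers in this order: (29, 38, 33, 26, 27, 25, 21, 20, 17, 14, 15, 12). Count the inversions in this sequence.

62 inversions

Element-by-element contributions:
29 → 26, 27, 25, 21, 20, 17, 14, 15, 12 → 9
38 → 33, 26, 27, 25, 21, 20, 17, 14, 15, 12 → 10
33 → 26, 27, 25, 21, 20, 17, 14, 15, 12 → 9
26 → 25, 21, 20, 17, 14, 15, 12 → 7
27 → 25, 21, 20, 17, 14, 15, 12 → 7
25 → 21, 20, 17, 14, 15, 12 → 6
21 → 20, 17, 14, 15, 12 → 5
20 → 17, 14, 15, 12 → 4
17 → 14, 15, 12 → 3
14 → 12 → 1
15 → 12 → 1
12 → none → 0
Sum: 9 + 10 + 9 + 7 + 7 + 6 + 5 + 4 + 3 + 1 + 1 + 0 = 62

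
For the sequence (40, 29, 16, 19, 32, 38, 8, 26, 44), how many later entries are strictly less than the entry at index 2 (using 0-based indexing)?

The element at index 2 is 16.
Elements after it: 19, 32, 38, 8, 26, 44
Those smaller than 16: 8

1 such element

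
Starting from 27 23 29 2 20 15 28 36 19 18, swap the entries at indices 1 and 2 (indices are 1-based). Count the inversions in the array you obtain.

Positions 1 and 2 hold 27 and 23; after swapping, the array is [23, 27, 29, 2, 20, 15, 28, 36, 19, 18].
Count, for each position, how many later elements it exceeds:
23 → 2, 20, 15, 19, 18 → 5
27 → 2, 20, 15, 19, 18 → 5
29 → 2, 20, 15, 28, 19, 18 → 6
2 → none → 0
20 → 15, 19, 18 → 3
15 → none → 0
28 → 19, 18 → 2
36 → 19, 18 → 2
19 → 18 → 1
18 → none → 0
Sum: 5 + 5 + 6 + 0 + 3 + 0 + 2 + 2 + 1 + 0 = 24

24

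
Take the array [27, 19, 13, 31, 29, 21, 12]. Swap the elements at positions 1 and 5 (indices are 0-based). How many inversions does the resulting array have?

14 inversions

Positions 1 and 5 hold 19 and 21; after swapping, the array is [27, 21, 13, 31, 29, 19, 12].
Sweep left to right; for each value list the smaller values that follow it:
27 → 21, 13, 19, 12 → 4
21 → 13, 19, 12 → 3
13 → 12 → 1
31 → 29, 19, 12 → 3
29 → 19, 12 → 2
19 → 12 → 1
12 → none → 0
Sum: 4 + 3 + 1 + 3 + 2 + 1 + 0 = 14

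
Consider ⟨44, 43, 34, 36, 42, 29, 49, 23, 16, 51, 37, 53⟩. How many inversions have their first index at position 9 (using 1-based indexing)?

0

The element at index 9 is 16.
Elements after it: 51, 37, 53
None of them are smaller than 16.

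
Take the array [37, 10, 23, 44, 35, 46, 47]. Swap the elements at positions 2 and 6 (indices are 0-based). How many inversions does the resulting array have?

11 inversions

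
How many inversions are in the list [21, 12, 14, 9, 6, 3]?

14

Count, for each position, how many later elements it exceeds:
21 → 12, 14, 9, 6, 3 → 5
12 → 9, 6, 3 → 3
14 → 9, 6, 3 → 3
9 → 6, 3 → 2
6 → 3 → 1
3 → none → 0
Sum: 5 + 3 + 3 + 2 + 1 + 0 = 14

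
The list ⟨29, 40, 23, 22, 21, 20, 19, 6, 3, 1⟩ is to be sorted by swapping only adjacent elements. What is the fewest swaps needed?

44

The minimum number of adjacent swaps to sort an array equals its inversion count, since every such swap removes exactly one inversion.
Count inversions — for each element, later elements that are smaller:
29: 23, 22, 21, 20, 19, 6, 3, 1 → 8
40: 23, 22, 21, 20, 19, 6, 3, 1 → 8
23: 22, 21, 20, 19, 6, 3, 1 → 7
22: 21, 20, 19, 6, 3, 1 → 6
21: 20, 19, 6, 3, 1 → 5
20: 19, 6, 3, 1 → 4
19: 6, 3, 1 → 3
6: 3, 1 → 2
3: 1 → 1
1: none → 0
Total inversions: 8 + 8 + 7 + 6 + 5 + 4 + 3 + 2 + 1 + 0 = 44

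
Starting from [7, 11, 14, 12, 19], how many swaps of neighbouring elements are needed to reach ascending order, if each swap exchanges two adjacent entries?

1 adjacent swap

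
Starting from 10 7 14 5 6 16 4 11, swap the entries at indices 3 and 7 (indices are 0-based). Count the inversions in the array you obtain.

There are 18 inversions.

Positions 3 and 7 hold 5 and 11; after swapping, the array is [10, 7, 14, 11, 6, 16, 4, 5].
Count, for each position, how many later elements it exceeds:
10: 4
7: 3
14: 4
11: 3
6: 2
16: 2
4: 0
5: 0
Sum: 4 + 3 + 4 + 3 + 2 + 2 + 0 + 0 = 18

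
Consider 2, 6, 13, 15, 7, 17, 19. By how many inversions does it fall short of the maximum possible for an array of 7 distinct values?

Maximum inversions for 7 distinct elements is C(7, 2) = 7·6/2 = 21.
Current inversions — for each element, count later smaller elements:
2: 0
6: 0
13: 1
15: 1
7: 0
17: 0
19: 0
Current total: 0 + 0 + 1 + 1 + 0 + 0 + 0 = 2
Shortfall: 21 − 2 = 19

19 inversions short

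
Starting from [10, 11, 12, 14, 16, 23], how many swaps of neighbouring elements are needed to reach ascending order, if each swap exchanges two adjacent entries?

0 adjacent swaps

Minimum adjacent swaps = number of inversions (each swap of adjacent out-of-order elements removes one inversion and no swap can remove more).
Count inversions — for each element, later elements that are smaller:
10: none → 0
11: none → 0
12: none → 0
14: none → 0
16: none → 0
23: none → 0
Total inversions: 0 + 0 + 0 + 0 + 0 + 0 = 0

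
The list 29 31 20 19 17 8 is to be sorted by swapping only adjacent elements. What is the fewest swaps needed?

14 swaps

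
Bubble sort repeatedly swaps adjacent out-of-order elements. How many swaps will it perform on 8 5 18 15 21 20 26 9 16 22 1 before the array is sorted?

Adjacent swaps: 23

The minimum number of adjacent swaps to sort an array equals its inversion count, since every such swap removes exactly one inversion.
Count inversions — for each element, later elements that are smaller:
8: 5, 1 → 2
5: 1 → 1
18: 15, 9, 16, 1 → 4
15: 9, 1 → 2
21: 20, 9, 16, 1 → 4
20: 9, 16, 1 → 3
26: 9, 16, 22, 1 → 4
9: 1 → 1
16: 1 → 1
22: 1 → 1
1: none → 0
Total inversions: 2 + 1 + 4 + 2 + 4 + 3 + 4 + 1 + 1 + 1 + 0 = 23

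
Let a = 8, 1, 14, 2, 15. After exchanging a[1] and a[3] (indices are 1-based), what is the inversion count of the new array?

4 inversions

Positions 1 and 3 hold 8 and 14; after swapping, the array is [14, 1, 8, 2, 15].
Sweep left to right; for each value list the smaller values that follow it:
14: 3
1: 0
8: 1
2: 0
15: 0
Sum: 3 + 0 + 1 + 0 + 0 = 4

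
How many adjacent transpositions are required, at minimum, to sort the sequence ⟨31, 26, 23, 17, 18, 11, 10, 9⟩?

27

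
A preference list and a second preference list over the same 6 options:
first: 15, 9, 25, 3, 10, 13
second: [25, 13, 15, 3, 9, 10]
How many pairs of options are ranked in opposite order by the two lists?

7

Assign each item its position (1..6) in the first ordering, then rewrite the second ordering as that position sequence:
positions: 15→1, 9→2, 25→3, 3→4, 10→5, 13→6
second ordering as positions: [3, 6, 1, 4, 2, 5]
Discordant pairs = inversions in this position sequence.
3: 1, 2 → 2
6: 1, 4, 2, 5 → 4
1: 0
4: 2 → 1
2: 0
5: 0
Total: 2 + 4 + 0 + 1 + 0 + 0 = 7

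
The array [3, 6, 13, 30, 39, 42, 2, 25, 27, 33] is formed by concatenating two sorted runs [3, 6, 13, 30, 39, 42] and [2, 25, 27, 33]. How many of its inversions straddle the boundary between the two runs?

14

Take each right-half value and tally the left-half values above it:
r = 2: 3, 6, 13, 30, 39, 42 → 6
r = 25: 30, 39, 42 → 3
r = 27: 30, 39, 42 → 3
r = 33: 39, 42 → 2
Cross-inversions: 6 + 3 + 3 + 2 = 14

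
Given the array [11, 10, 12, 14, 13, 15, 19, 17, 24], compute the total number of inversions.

Count, for each position, how many later elements it exceeds:
11 → 10 → 1
10 → none → 0
12 → none → 0
14 → 13 → 1
13 → none → 0
15 → none → 0
19 → 17 → 1
17 → none → 0
24 → none → 0
Sum: 1 + 0 + 0 + 1 + 0 + 0 + 1 + 0 + 0 = 3

3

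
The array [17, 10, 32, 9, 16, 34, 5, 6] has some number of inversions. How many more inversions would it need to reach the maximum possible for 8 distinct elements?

10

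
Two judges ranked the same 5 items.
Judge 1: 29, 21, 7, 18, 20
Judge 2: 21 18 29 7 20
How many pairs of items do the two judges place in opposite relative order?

Assign each item its position (1..5) in the first ordering, then rewrite the second ordering as that position sequence:
positions: 29→1, 21→2, 7→3, 18→4, 20→5
second ordering as positions: [2, 4, 1, 3, 5]
Discordant pairs = inversions in this position sequence.
2: 1 → 1
4: 1, 3 → 2
1: 0
3: 0
5: 0
Total: 1 + 2 + 0 + 0 + 0 = 3

3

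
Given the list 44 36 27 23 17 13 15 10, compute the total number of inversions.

Inversions: 27

Count, for each position, how many later elements it exceeds:
44: 7
36: 6
27: 5
23: 4
17: 3
13: 1
15: 1
10: 0
Sum: 7 + 6 + 5 + 4 + 3 + 1 + 1 + 0 = 27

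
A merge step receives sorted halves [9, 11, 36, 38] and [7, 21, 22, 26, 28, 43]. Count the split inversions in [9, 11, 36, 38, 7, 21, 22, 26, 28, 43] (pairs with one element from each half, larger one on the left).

Split inversions: 12

Take each right-half value and tally the left-half values above it:
r = 7: 9, 11, 36, 38 → 4
r = 21: 36, 38 → 2
r = 22: 36, 38 → 2
r = 26: 36, 38 → 2
r = 28: 36, 38 → 2
r = 43: none → 0
Cross-inversions: 4 + 2 + 2 + 2 + 2 + 0 = 12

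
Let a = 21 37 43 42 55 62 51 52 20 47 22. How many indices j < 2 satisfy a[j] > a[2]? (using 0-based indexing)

0 such elements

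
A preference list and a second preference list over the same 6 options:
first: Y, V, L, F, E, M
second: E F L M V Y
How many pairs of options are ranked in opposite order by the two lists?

Pairs: 12

Assign each item its position (1..6) in the first ordering, then rewrite the second ordering as that position sequence:
positions: Y→1, V→2, L→3, F→4, E→5, M→6
second ordering as positions: [5, 4, 3, 6, 2, 1]
Discordant pairs = inversions in this position sequence.
5: 4, 3, 2, 1 → 4
4: 3, 2, 1 → 3
3: 2, 1 → 2
6: 2, 1 → 2
2: 1 → 1
1: 0
Total: 4 + 3 + 2 + 2 + 1 + 0 = 12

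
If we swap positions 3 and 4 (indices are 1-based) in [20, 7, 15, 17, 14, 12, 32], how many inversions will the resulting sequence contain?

11

Positions 3 and 4 hold 15 and 17; after swapping, the array is [20, 7, 17, 15, 14, 12, 32].
For each element, count later entries that are smaller:
20: 5
7: 0
17: 3
15: 2
14: 1
12: 0
32: 0
Sum: 5 + 0 + 3 + 2 + 1 + 0 + 0 = 11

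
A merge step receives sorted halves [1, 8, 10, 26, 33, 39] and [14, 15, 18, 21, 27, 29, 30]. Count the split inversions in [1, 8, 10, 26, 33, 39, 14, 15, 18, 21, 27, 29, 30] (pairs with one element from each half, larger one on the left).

For each element r of the right run, count left-run elements greater than r:
r = 14: 26, 33, 39 → 3
r = 15: 26, 33, 39 → 3
r = 18: 26, 33, 39 → 3
r = 21: 26, 33, 39 → 3
r = 27: 33, 39 → 2
r = 29: 33, 39 → 2
r = 30: 33, 39 → 2
Cross-inversions: 3 + 3 + 3 + 3 + 2 + 2 + 2 = 18

There are 18 split inversions.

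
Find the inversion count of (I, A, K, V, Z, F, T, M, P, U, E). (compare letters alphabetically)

24 inversions

Count, for each position, how many later elements it exceeds:
I → A, F, E → 3
A → none → 0
K → F, E → 2
V → F, T, M, P, U, E → 6
Z → F, T, M, P, U, E → 6
F → E → 1
T → M, P, E → 3
M → E → 1
P → E → 1
U → E → 1
E → none → 0
Sum: 3 + 0 + 2 + 6 + 6 + 1 + 3 + 1 + 1 + 1 + 0 = 24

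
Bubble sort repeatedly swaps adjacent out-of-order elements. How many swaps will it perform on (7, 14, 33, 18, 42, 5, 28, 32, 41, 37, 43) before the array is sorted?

Swaps: 13

Each adjacent swap fixes exactly one inversion, so the minimum swap count equals the number of inversions.
Count inversions — for each element, later elements that are smaller:
7: 5 → 1
14: 5 → 1
33: 18, 5, 28, 32 → 4
18: 5 → 1
42: 5, 28, 32, 41, 37 → 5
5: none → 0
28: none → 0
32: none → 0
41: 37 → 1
37: none → 0
43: none → 0
Total inversions: 1 + 1 + 4 + 1 + 5 + 0 + 0 + 0 + 1 + 0 + 0 = 13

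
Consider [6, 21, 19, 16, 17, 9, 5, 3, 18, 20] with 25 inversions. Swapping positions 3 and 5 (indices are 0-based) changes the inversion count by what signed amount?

-1

Positions 3 and 5 hold 16 and 9; after swapping, the array is [6, 21, 19, 9, 17, 16, 5, 3, 18, 20].
For each element, count later entries that are smaller:
6 → 5, 3 → 2
21 → 19, 9, 17, 16, 5, 3, 18, 20 → 8
19 → 9, 17, 16, 5, 3, 18 → 6
9 → 5, 3 → 2
17 → 16, 5, 3 → 3
16 → 5, 3 → 2
5 → 3 → 1
3 → none → 0
18 → none → 0
20 → none → 0
Sum: 2 + 8 + 6 + 2 + 3 + 2 + 1 + 0 + 0 + 0 = 24
Change: 24 − 25 = -1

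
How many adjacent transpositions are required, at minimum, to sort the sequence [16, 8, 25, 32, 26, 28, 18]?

7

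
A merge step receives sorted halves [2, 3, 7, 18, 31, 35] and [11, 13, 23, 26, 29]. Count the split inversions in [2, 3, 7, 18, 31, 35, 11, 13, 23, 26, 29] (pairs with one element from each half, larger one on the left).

12 cross-inversions

For each element r of the right run, count left-run elements greater than r:
r = 11: 18, 31, 35 → 3
r = 13: 18, 31, 35 → 3
r = 23: 31, 35 → 2
r = 26: 31, 35 → 2
r = 29: 31, 35 → 2
Cross-inversions: 3 + 3 + 2 + 2 + 2 = 12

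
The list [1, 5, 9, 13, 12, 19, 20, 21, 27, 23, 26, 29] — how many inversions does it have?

Out-of-order pairs: 3

Sweep left to right; for each value list the smaller values that follow it:
1 → none → 0
5 → none → 0
9 → none → 0
13 → 12 → 1
12 → none → 0
19 → none → 0
20 → none → 0
21 → none → 0
27 → 23, 26 → 2
23 → none → 0
26 → none → 0
29 → none → 0
Sum: 0 + 0 + 0 + 1 + 0 + 0 + 0 + 0 + 2 + 0 + 0 + 0 = 3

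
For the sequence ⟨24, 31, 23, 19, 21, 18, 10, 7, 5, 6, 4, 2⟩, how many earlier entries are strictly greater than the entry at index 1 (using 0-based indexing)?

0

The element at index 1 is 31.
Elements before it: 24
None of them are larger than 31.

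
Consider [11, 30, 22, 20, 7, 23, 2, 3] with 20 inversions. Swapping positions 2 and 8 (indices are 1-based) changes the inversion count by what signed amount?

Positions 2 and 8 hold 30 and 3; after swapping, the array is [11, 3, 22, 20, 7, 23, 2, 30].
Sweep left to right; for each value list the smaller values that follow it:
11 → 3, 7, 2 → 3
3 → 2 → 1
22 → 20, 7, 2 → 3
20 → 7, 2 → 2
7 → 2 → 1
23 → 2 → 1
2 → none → 0
30 → none → 0
Sum: 3 + 1 + 3 + 2 + 1 + 1 + 0 + 0 = 11
Change: 11 − 20 = -9

-9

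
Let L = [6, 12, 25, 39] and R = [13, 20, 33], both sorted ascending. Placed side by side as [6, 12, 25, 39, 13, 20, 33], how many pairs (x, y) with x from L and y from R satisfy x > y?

Count, for every r in R, how many entries of L exceed r:
r = 13: 25, 39 → 2
r = 20: 25, 39 → 2
r = 33: 39 → 1
Cross-inversions: 2 + 2 + 1 = 5

5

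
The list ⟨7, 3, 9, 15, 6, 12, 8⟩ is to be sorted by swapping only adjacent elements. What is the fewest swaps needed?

8 swaps

The minimum number of adjacent swaps to sort an array equals its inversion count, since every such swap removes exactly one inversion.
Count inversions — for each element, later elements that are smaller:
7: 3, 6 → 2
3: none → 0
9: 6, 8 → 2
15: 6, 12, 8 → 3
6: none → 0
12: 8 → 1
8: none → 0
Total inversions: 2 + 0 + 2 + 3 + 0 + 1 + 0 = 8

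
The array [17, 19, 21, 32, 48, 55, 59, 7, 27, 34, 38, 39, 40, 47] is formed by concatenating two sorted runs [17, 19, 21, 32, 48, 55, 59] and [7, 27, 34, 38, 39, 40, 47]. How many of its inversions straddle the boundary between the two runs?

26

Take each right-half value and tally the left-half values above it:
r = 7: 17, 19, 21, 32, 48, 55, 59 → 7
r = 27: 32, 48, 55, 59 → 4
r = 34: 48, 55, 59 → 3
r = 38: 48, 55, 59 → 3
r = 39: 48, 55, 59 → 3
r = 40: 48, 55, 59 → 3
r = 47: 48, 55, 59 → 3
Cross-inversions: 7 + 4 + 3 + 3 + 3 + 3 + 3 = 26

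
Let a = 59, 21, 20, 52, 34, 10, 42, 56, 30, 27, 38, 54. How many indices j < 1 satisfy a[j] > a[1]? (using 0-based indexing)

1

The element at index 1 is 21.
Elements before it: 59
Those larger than 21: 59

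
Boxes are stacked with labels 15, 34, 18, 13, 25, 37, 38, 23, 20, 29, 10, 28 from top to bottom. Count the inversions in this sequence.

31 inversions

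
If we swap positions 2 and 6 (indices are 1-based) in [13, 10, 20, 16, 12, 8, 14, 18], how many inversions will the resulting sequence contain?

12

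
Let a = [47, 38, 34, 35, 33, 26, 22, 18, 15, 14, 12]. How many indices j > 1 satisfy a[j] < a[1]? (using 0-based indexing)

The element at index 1 is 38.
Elements after it: 34, 35, 33, 26, 22, 18, 15, 14, 12
Those smaller than 38: 34, 35, 33, 26, 22, 18, 15, 14, 12

9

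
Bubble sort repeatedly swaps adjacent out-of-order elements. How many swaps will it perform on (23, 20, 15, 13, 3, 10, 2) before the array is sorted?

Minimum adjacent swaps = number of inversions (each swap of adjacent out-of-order elements removes one inversion and no swap can remove more).
Count inversions — for each element, later elements that are smaller:
23: 20, 15, 13, 3, 10, 2 → 6
20: 15, 13, 3, 10, 2 → 5
15: 13, 3, 10, 2 → 4
13: 3, 10, 2 → 3
3: 2 → 1
10: 2 → 1
2: none → 0
Total inversions: 6 + 5 + 4 + 3 + 1 + 1 + 0 = 20

20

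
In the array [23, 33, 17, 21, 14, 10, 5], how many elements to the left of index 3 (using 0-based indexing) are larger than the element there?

The element at index 3 is 21.
Elements before it: 23, 33, 17
Those larger than 21: 23, 33

2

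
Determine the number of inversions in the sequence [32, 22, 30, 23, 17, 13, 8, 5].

There are 26 out-of-order pairs.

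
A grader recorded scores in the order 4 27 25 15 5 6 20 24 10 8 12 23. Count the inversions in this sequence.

Out-of-order pairs: 32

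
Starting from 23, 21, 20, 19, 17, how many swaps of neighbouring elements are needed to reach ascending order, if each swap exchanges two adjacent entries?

The minimum number of adjacent swaps to sort an array equals its inversion count, since every such swap removes exactly one inversion.
Count inversions — for each element, later elements that are smaller:
23: 21, 20, 19, 17 → 4
21: 20, 19, 17 → 3
20: 19, 17 → 2
19: 17 → 1
17: none → 0
Total inversions: 4 + 3 + 2 + 1 + 0 = 10

10 adjacent swaps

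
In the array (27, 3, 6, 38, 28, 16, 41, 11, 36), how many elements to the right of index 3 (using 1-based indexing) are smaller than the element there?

0 such elements

The element at index 3 is 6.
Elements after it: 38, 28, 16, 41, 11, 36
None of them are smaller than 6.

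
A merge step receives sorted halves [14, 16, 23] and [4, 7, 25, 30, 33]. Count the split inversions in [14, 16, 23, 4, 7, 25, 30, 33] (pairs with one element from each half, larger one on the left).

For each element r of the right run, count left-run elements greater than r:
r = 4: 14, 16, 23 → 3
r = 7: 14, 16, 23 → 3
r = 25: none → 0
r = 30: none → 0
r = 33: none → 0
Cross-inversions: 3 + 3 + 0 + 0 + 0 = 6

6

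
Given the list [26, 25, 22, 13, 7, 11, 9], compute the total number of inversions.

For each element, count later entries that are smaller:
26 → 25, 22, 13, 7, 11, 9 → 6
25 → 22, 13, 7, 11, 9 → 5
22 → 13, 7, 11, 9 → 4
13 → 7, 11, 9 → 3
7 → none → 0
11 → 9 → 1
9 → none → 0
Sum: 6 + 5 + 4 + 3 + 0 + 1 + 0 = 19

19 inversions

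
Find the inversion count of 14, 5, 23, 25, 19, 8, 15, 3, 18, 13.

For each element, count later entries that are smaller:
14 → 5, 8, 3, 13 → 4
5 → 3 → 1
23 → 19, 8, 15, 3, 18, 13 → 6
25 → 19, 8, 15, 3, 18, 13 → 6
19 → 8, 15, 3, 18, 13 → 5
8 → 3 → 1
15 → 3, 13 → 2
3 → none → 0
18 → 13 → 1
13 → none → 0
Sum: 4 + 1 + 6 + 6 + 5 + 1 + 2 + 0 + 1 + 0 = 26

There are 26 out-of-order pairs.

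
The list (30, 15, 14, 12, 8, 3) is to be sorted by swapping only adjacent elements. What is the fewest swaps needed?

Each adjacent swap fixes exactly one inversion, so the minimum swap count equals the number of inversions.
Count inversions — for each element, later elements that are smaller:
30: 15, 14, 12, 8, 3 → 5
15: 14, 12, 8, 3 → 4
14: 12, 8, 3 → 3
12: 8, 3 → 2
8: 3 → 1
3: none → 0
Total inversions: 5 + 4 + 3 + 2 + 1 + 0 = 15

There are 15 adjacent swaps.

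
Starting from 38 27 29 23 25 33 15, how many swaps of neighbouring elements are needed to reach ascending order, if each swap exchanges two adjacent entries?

Adjacent swaps: 15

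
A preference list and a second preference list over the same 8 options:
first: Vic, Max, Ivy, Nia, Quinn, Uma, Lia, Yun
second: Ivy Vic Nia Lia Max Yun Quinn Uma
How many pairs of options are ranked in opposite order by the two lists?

Pairs: 8

Assign each item its position (1..8) in the first ordering, then rewrite the second ordering as that position sequence:
positions: Vic→1, Max→2, Ivy→3, Nia→4, Quinn→5, Uma→6, Lia→7, Yun→8
second ordering as positions: [3, 1, 4, 7, 2, 8, 5, 6]
Discordant pairs = inversions in this position sequence.
3: 1, 2 → 2
1: 0
4: 2 → 1
7: 2, 5, 6 → 3
2: 0
8: 5, 6 → 2
5: 0
6: 0
Total: 2 + 0 + 1 + 3 + 0 + 2 + 0 + 0 = 8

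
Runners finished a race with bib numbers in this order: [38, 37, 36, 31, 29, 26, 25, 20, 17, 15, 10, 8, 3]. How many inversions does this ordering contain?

Count, for each position, how many later elements it exceeds:
38: 12
37: 11
36: 10
31: 9
29: 8
26: 7
25: 6
20: 5
17: 4
15: 3
10: 2
8: 1
3: 0
Sum: 12 + 11 + 10 + 9 + 8 + 7 + 6 + 5 + 4 + 3 + 2 + 1 + 0 = 78

78 out-of-order pairs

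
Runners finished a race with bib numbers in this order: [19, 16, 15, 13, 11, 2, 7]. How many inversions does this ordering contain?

20

For each element, count later entries that are smaller:
19 → 16, 15, 13, 11, 2, 7 → 6
16 → 15, 13, 11, 2, 7 → 5
15 → 13, 11, 2, 7 → 4
13 → 11, 2, 7 → 3
11 → 2, 7 → 2
2 → none → 0
7 → none → 0
Sum: 6 + 5 + 4 + 3 + 2 + 0 + 0 = 20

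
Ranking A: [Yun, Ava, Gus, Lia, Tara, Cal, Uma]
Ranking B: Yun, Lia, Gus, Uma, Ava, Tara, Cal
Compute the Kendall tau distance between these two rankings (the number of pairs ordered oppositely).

There are 6 discordant pairs.

Assign each item its position (1..7) in the first ordering, then rewrite the second ordering as that position sequence:
positions: Yun→1, Ava→2, Gus→3, Lia→4, Tara→5, Cal→6, Uma→7
second ordering as positions: [1, 4, 3, 7, 2, 5, 6]
Discordant pairs = inversions in this position sequence.
1: 0
4: 3, 2 → 2
3: 2 → 1
7: 2, 5, 6 → 3
2: 0
5: 0
6: 0
Total: 0 + 2 + 1 + 3 + 0 + 0 + 0 = 6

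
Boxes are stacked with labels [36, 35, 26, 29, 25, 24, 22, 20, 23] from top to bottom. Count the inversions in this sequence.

33

Sweep left to right; for each value list the smaller values that follow it:
36: 8
35: 7
26: 5
29: 5
25: 4
24: 3
22: 1
20: 0
23: 0
Sum: 8 + 7 + 5 + 5 + 4 + 3 + 1 + 0 + 0 = 33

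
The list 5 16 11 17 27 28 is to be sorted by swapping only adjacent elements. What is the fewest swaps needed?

1 adjacent swap

Minimum adjacent swaps = number of inversions (each swap of adjacent out-of-order elements removes one inversion and no swap can remove more).
Count inversions — for each element, later elements that are smaller:
5: none → 0
16: 11 → 1
11: none → 0
17: none → 0
27: none → 0
28: none → 0
Total inversions: 0 + 1 + 0 + 0 + 0 + 0 = 1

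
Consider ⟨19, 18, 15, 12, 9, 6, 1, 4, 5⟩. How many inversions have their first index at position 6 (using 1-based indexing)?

3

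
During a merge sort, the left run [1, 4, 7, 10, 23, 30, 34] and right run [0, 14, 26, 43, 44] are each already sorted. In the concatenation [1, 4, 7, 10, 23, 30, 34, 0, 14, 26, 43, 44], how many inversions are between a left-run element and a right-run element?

Count, for every r in R, how many entries of L exceed r:
r = 0: 1, 4, 7, 10, 23, 30, 34 → 7
r = 14: 23, 30, 34 → 3
r = 26: 30, 34 → 2
r = 43: none → 0
r = 44: none → 0
Cross-inversions: 7 + 3 + 2 + 0 + 0 = 12

12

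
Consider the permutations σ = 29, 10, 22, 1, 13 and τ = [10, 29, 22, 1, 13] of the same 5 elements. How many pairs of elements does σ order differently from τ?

Assign each item its position (1..5) in the first ordering, then rewrite the second ordering as that position sequence:
positions: 29→1, 10→2, 22→3, 1→4, 13→5
second ordering as positions: [2, 1, 3, 4, 5]
Discordant pairs = inversions in this position sequence.
2: 1 → 1
1: 0
3: 0
4: 0
5: 0
Total: 1 + 0 + 0 + 0 + 0 = 1

1 discordant pair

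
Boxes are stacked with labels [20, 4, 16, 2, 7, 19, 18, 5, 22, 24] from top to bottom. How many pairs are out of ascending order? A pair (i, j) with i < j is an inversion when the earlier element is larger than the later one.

Count, for each position, how many later elements it exceeds:
20: 7
4: 1
16: 3
2: 0
7: 1
19: 2
18: 1
5: 0
22: 0
24: 0
Sum: 7 + 1 + 3 + 0 + 1 + 2 + 1 + 0 + 0 + 0 = 15

15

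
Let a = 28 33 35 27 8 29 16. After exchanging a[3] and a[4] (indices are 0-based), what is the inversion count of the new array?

Positions 3 and 4 hold 27 and 8; after swapping, the array is [28, 33, 35, 8, 27, 29, 16].
Sweep left to right; for each value list the smaller values that follow it:
28: 3
33: 4
35: 4
8: 0
27: 1
29: 1
16: 0
Sum: 3 + 4 + 4 + 0 + 1 + 1 + 0 = 13

13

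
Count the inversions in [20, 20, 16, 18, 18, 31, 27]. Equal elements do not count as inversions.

7

Element-by-element contributions:
20: 3
20: 3
16: 0
18: 0
18: 0
31: 1
27: 0
Sum: 3 + 3 + 0 + 0 + 0 + 1 + 0 = 7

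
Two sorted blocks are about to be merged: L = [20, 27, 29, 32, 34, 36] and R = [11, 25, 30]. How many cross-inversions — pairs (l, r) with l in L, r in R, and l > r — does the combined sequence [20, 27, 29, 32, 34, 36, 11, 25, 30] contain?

14 split inversions

For each element r of the right run, count left-run elements greater than r:
r = 11: 20, 27, 29, 32, 34, 36 → 6
r = 25: 27, 29, 32, 34, 36 → 5
r = 30: 32, 34, 36 → 3
Cross-inversions: 6 + 5 + 3 = 14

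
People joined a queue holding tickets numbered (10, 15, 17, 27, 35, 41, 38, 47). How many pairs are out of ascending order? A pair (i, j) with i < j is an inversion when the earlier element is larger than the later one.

Sweep left to right; for each value list the smaller values that follow it:
10: 0
15: 0
17: 0
27: 0
35: 0
41: 1
38: 0
47: 0
Sum: 0 + 0 + 0 + 0 + 0 + 1 + 0 + 0 = 1

1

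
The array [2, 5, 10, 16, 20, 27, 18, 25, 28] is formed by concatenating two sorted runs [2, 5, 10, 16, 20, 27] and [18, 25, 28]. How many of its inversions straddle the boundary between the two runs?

3 cross-inversions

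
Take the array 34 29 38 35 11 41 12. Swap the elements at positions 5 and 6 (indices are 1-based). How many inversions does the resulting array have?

Inversions: 12

Positions 5 and 6 hold 11 and 41; after swapping, the array is [34, 29, 38, 35, 41, 11, 12].
Count, for each position, how many later elements it exceeds:
34 → 29, 11, 12 → 3
29 → 11, 12 → 2
38 → 35, 11, 12 → 3
35 → 11, 12 → 2
41 → 11, 12 → 2
11 → none → 0
12 → none → 0
Sum: 3 + 2 + 3 + 2 + 2 + 0 + 0 = 12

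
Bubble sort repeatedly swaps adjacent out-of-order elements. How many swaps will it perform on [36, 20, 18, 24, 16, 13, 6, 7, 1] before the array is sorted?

33 adjacent swaps

Each adjacent swap fixes exactly one inversion, so the minimum swap count equals the number of inversions.
Count inversions — for each element, later elements that are smaller:
36: 20, 18, 24, 16, 13, 6, 7, 1 → 8
20: 18, 16, 13, 6, 7, 1 → 6
18: 16, 13, 6, 7, 1 → 5
24: 16, 13, 6, 7, 1 → 5
16: 13, 6, 7, 1 → 4
13: 6, 7, 1 → 3
6: 1 → 1
7: 1 → 1
1: none → 0
Total inversions: 8 + 6 + 5 + 5 + 4 + 3 + 1 + 1 + 0 = 33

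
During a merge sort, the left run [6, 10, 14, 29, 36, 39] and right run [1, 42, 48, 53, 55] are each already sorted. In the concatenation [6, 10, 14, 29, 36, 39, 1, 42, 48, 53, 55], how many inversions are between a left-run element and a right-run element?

6

Take each right-half value and tally the left-half values above it:
r = 1: 6, 10, 14, 29, 36, 39 → 6
r = 42: none → 0
r = 48: none → 0
r = 53: none → 0
r = 55: none → 0
Cross-inversions: 6 + 0 + 0 + 0 + 0 = 6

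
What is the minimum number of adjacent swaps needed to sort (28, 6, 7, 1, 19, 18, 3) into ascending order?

13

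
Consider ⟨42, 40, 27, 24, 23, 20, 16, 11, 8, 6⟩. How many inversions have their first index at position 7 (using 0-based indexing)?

2

The element at index 7 is 11.
Elements after it: 8, 6
Those smaller than 11: 8, 6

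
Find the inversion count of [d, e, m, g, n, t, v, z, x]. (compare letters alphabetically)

For each element, count later entries that are smaller:
d → none → 0
e → none → 0
m → g → 1
g → none → 0
n → none → 0
t → none → 0
v → none → 0
z → x → 1
x → none → 0
Sum: 0 + 0 + 1 + 0 + 0 + 0 + 0 + 1 + 0 = 2

There are 2 inversions.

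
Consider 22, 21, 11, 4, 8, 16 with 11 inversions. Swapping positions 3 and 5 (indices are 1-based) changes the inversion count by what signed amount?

-1

Positions 3 and 5 hold 11 and 8; after swapping, the array is [22, 21, 8, 4, 11, 16].
Element-by-element contributions:
22: 5
21: 4
8: 1
4: 0
11: 0
16: 0
Sum: 5 + 4 + 1 + 0 + 0 + 0 = 10
Change: 10 − 11 = -1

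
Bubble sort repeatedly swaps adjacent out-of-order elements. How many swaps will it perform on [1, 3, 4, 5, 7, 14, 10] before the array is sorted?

1 adjacent swap

Each adjacent swap fixes exactly one inversion, so the minimum swap count equals the number of inversions.
Count inversions — for each element, later elements that are smaller:
1: none → 0
3: none → 0
4: none → 0
5: none → 0
7: none → 0
14: 10 → 1
10: none → 0
Total inversions: 0 + 0 + 0 + 0 + 0 + 1 + 0 = 1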